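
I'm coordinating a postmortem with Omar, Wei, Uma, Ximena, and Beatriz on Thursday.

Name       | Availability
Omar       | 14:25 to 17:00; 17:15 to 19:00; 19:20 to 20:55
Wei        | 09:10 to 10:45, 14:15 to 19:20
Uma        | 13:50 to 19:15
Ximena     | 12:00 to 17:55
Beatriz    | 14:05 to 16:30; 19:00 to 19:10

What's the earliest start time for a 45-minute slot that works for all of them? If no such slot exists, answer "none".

Omar ∩ Wei: 14:25-17:00, 17:15-19:00.
Omar ∩ Wei ∩ Uma: 14:25-17:00, 17:15-19:00.
Omar ∩ Wei ∩ Uma ∩ Ximena: 14:25-17:00, 17:15-17:55.
Omar ∩ Wei ∩ Uma ∩ Ximena ∩ Beatriz: 14:25-16:30.
The first common window of at least 45 minutes is 14:25-16:30, so the earliest start is 14:25.

14:25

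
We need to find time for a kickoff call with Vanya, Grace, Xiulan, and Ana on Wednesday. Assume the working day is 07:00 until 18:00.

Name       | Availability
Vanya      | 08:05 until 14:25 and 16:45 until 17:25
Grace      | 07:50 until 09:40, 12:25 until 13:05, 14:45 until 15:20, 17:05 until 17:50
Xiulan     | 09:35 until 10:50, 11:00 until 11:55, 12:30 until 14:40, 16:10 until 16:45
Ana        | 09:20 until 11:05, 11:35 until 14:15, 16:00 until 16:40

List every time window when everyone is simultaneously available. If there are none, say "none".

Vanya ∩ Grace: 08:05-09:40, 12:25-13:05, 17:05-17:25.
Vanya ∩ Grace ∩ Xiulan: 09:35-09:40, 12:30-13:05.
Vanya ∩ Grace ∩ Xiulan ∩ Ana: 09:35-09:40, 12:30-13:05.

09:35-09:40, 12:30-13:05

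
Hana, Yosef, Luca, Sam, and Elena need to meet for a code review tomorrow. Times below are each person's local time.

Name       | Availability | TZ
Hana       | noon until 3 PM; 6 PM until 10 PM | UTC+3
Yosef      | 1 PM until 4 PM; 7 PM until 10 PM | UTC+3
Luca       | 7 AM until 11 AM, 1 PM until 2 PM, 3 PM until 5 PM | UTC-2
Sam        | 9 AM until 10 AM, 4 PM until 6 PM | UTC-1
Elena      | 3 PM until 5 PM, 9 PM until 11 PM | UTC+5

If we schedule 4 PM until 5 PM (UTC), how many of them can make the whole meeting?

Hana in UTC: 09:00-12:00, 15:00-19:00 (subtract 3h to convert from UTC+3).
Yosef in UTC: 10:00-13:00, 16:00-19:00 (subtract 3h to convert from UTC+3).
Luca in UTC: 09:00-13:00, 15:00-16:00, 17:00-19:00 (add 2h to convert from UTC-2).
Sam in UTC: 10:00-11:00, 17:00-19:00 (add 1h to convert from UTC-1).
Elena in UTC: 10:00-12:00, 16:00-18:00 (subtract 5h to convert from UTC+5).
Hana, Yosef, and Elena can make the full 16:00-17:00 slot — that's 3.

3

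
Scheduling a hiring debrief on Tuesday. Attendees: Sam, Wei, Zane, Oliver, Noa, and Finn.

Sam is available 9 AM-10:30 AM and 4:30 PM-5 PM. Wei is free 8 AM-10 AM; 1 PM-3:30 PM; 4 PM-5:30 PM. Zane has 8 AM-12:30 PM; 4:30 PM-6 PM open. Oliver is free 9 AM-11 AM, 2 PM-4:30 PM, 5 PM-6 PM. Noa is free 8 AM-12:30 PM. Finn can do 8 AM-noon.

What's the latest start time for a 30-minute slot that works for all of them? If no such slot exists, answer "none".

Sam ∩ Wei: 09:00-10:00, 16:30-17:00.
Sam ∩ Wei ∩ Zane: 09:00-10:00, 16:30-17:00.
Sam ∩ Wei ∩ Zane ∩ Oliver: 09:00-10:00.
Sam ∩ Wei ∩ Zane ∩ Oliver ∩ Noa: 09:00-10:00.
Sam ∩ Wei ∩ Zane ∩ Oliver ∩ Noa ∩ Finn: 09:00-10:00.
The last common window of at least 30 minutes is 09:00-10:00; a 30-minute meeting can start as late as 09:30 and still end by 10:00.

09:30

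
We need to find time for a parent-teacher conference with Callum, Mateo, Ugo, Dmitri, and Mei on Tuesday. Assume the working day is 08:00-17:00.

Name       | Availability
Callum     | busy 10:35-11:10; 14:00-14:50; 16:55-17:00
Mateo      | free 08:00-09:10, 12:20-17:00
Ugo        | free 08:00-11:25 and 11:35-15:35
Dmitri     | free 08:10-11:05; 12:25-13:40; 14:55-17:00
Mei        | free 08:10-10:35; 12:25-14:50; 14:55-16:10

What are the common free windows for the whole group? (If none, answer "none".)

Callum free: 08:00-10:35, 11:10-14:00, 14:50-16:55 (invert busy blocks within the working day).
Mateo free: 08:00-09:10, 12:20-17:00.
Ugo free: 08:00-11:25, 11:35-15:35.
Dmitri free: 08:10-11:05, 12:25-13:40, 14:55-17:00.
Mei free: 08:10-10:35, 12:25-14:50, 14:55-16:10.
Callum ∩ Mateo: 08:00-09:10, 12:20-14:00, 14:50-16:55.
Callum ∩ Mateo ∩ Ugo: 08:00-09:10, 12:20-14:00, 14:50-15:35.
Callum ∩ Mateo ∩ Ugo ∩ Dmitri: 08:10-09:10, 12:25-13:40, 14:55-15:35.
Callum ∩ Mateo ∩ Ugo ∩ Dmitri ∩ Mei: 08:10-09:10, 12:25-13:40, 14:55-15:35.

08:10-09:10, 12:25-13:40, 14:55-15:35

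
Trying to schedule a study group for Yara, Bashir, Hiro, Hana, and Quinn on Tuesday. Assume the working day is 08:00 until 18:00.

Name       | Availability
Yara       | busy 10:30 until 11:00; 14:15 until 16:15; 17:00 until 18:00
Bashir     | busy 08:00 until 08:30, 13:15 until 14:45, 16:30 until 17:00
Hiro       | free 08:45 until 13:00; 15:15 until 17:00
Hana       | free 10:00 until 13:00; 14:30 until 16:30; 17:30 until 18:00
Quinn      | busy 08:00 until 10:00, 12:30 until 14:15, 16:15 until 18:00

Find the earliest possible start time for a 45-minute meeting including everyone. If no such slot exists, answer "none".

11:00

Yara free: 08:00-10:30, 11:00-14:15, 16:15-17:00 (invert busy blocks within the working day).
Bashir free: 08:30-13:15, 14:45-16:30, 17:00-18:00 (invert busy blocks within the working day).
Hiro free: 08:45-13:00, 15:15-17:00.
Hana free: 10:00-13:00, 14:30-16:30, 17:30-18:00.
Quinn free: 10:00-12:30, 14:15-16:15 (invert busy blocks within the working day).
Yara ∩ Bashir: 08:30-10:30, 11:00-13:15, 16:15-16:30.
Yara ∩ Bashir ∩ Hiro: 08:45-10:30, 11:00-13:00, 16:15-16:30.
Yara ∩ Bashir ∩ Hiro ∩ Hana: 10:00-10:30, 11:00-13:00, 16:15-16:30.
Yara ∩ Bashir ∩ Hiro ∩ Hana ∩ Quinn: 10:00-10:30, 11:00-12:30.
The first common window of at least 45 minutes is 11:00-12:30, so the earliest start is 11:00.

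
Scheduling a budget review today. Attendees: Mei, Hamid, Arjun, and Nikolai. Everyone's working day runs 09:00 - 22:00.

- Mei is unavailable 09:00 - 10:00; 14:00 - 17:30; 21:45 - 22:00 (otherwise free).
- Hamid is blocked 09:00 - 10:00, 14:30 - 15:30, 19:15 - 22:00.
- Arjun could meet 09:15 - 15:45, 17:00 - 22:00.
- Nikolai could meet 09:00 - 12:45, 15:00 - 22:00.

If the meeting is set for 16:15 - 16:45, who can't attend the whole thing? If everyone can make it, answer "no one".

Mei free: 10:00-14:00, 17:30-21:45 (invert busy blocks within the working day).
Hamid free: 10:00-14:30, 15:30-19:15 (invert busy blocks within the working day).
Arjun free: 09:15-15:45, 17:00-22:00.
Nikolai free: 09:00-12:45, 15:00-22:00.
Mei: not fully free for 16:15-16:45. Hamid: free for 16:15-16:45. Arjun: not fully free for 16:15-16:45. Nikolai: free for 16:15-16:45.

Arjun, Mei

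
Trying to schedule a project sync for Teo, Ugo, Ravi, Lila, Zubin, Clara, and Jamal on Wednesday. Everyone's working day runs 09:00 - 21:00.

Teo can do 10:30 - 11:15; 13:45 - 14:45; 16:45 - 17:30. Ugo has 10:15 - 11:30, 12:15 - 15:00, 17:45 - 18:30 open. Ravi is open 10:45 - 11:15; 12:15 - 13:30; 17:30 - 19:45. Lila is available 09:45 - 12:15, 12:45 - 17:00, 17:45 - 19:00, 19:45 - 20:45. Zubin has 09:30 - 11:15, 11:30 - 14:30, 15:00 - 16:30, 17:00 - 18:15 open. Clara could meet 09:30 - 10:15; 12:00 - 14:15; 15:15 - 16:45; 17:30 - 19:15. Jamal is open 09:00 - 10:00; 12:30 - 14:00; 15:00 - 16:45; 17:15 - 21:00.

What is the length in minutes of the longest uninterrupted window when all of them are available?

Teo ∩ Ugo: 10:30-11:15, 13:45-14:45.
Teo ∩ Ugo ∩ Ravi: 10:45-11:15.
Teo ∩ Ugo ∩ Ravi ∩ Lila: 10:45-11:15.
Teo ∩ Ugo ∩ Ravi ∩ Lila ∩ Zubin: 10:45-11:15.
Teo ∩ Ugo ∩ Ravi ∩ Lila ∩ Zubin ∩ Clara: ∅.
Teo ∩ Ugo ∩ Ravi ∩ Lila ∩ Zubin ∩ Clara ∩ Jamal: ∅.
There is no time when everyone is free.
No common window exists, so the longest block is 0 minutes.

0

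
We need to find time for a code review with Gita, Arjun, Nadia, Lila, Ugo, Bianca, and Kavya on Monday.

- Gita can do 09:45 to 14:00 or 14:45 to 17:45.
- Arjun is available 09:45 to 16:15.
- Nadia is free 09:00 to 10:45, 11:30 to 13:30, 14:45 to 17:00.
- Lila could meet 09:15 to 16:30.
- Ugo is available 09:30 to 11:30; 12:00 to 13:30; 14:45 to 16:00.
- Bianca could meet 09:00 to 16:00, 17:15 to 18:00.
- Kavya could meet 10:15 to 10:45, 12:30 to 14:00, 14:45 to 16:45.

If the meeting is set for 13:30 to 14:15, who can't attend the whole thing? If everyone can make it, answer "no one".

Gita: not fully free for 13:30-14:15. Arjun: free for 13:30-14:15. Nadia: not fully free for 13:30-14:15. Lila: free for 13:30-14:15. Ugo: not fully free for 13:30-14:15. Bianca: free for 13:30-14:15. Kavya: not fully free for 13:30-14:15.

Gita, Kavya, Nadia, Ugo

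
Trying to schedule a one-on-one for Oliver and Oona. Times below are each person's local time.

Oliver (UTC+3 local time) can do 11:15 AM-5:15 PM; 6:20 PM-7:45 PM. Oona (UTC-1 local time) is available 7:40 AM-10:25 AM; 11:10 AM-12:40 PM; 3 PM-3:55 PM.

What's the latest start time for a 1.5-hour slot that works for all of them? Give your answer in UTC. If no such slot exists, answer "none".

12:10

Oliver in UTC: 08:15-14:15, 15:20-16:45 (subtract 3h to convert from UTC+3).
Oona in UTC: 08:40-11:25, 12:10-13:40, 16:00-16:55 (add 1h to convert from UTC-1).
Oliver ∩ Oona: 08:40-11:25, 12:10-13:40, 16:00-16:45.
The last common window of at least 90 minutes is 12:10-13:40; a 90-minute meeting can start as late as 12:10 and still end by 13:40.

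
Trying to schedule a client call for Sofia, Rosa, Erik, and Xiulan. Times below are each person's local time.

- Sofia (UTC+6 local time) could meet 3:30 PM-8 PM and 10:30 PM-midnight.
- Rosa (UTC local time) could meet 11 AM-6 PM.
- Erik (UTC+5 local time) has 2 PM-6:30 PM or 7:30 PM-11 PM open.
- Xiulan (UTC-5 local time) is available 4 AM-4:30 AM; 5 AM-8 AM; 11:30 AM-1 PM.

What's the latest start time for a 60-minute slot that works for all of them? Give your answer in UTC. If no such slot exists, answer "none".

17:00

Sofia in UTC: 09:30-14:00, 16:30-18:00 (subtract 6h to convert from UTC+6).
Rosa in UTC: 11:00-18:00.
Erik in UTC: 09:00-13:30, 14:30-18:00 (subtract 5h to convert from UTC+5).
Xiulan in UTC: 09:00-09:30, 10:00-13:00, 16:30-18:00 (add 5h to convert from UTC-5).
Sofia ∩ Rosa: 11:00-14:00, 16:30-18:00.
Sofia ∩ Rosa ∩ Erik: 11:00-13:30, 16:30-18:00.
Sofia ∩ Rosa ∩ Erik ∩ Xiulan: 11:00-13:00, 16:30-18:00.
The last common window of at least 60 minutes is 16:30-18:00; a 60-minute meeting can start as late as 17:00 and still end by 18:00.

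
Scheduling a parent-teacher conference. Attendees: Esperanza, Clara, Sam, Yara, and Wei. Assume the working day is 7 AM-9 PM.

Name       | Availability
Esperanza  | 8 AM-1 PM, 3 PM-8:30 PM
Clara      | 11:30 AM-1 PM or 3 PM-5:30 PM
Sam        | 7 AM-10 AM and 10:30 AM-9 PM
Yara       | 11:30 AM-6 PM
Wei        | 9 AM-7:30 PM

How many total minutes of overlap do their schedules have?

240

Esperanza ∩ Clara: 11:30-13:00, 15:00-17:30.
Esperanza ∩ Clara ∩ Sam: 11:30-13:00, 15:00-17:30.
Esperanza ∩ Clara ∩ Sam ∩ Yara: 11:30-13:00, 15:00-17:30.
Esperanza ∩ Clara ∩ Sam ∩ Yara ∩ Wei: 11:30-13:00, 15:00-17:30.
Summing the common windows: 90 + 150 = 240 minutes.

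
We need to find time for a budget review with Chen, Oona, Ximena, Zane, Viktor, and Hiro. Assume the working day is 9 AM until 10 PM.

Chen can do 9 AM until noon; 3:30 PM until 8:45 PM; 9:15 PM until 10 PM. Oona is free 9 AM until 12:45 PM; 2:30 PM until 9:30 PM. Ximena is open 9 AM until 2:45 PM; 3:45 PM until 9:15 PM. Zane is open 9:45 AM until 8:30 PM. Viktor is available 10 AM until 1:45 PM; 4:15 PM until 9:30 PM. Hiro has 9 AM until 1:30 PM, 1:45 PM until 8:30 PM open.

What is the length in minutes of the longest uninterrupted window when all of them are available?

255

Chen ∩ Oona: 09:00-12:00, 15:30-20:45, 21:15-21:30.
Chen ∩ Oona ∩ Ximena: 09:00-12:00, 15:45-20:45.
Chen ∩ Oona ∩ Ximena ∩ Zane: 09:45-12:00, 15:45-20:30.
Chen ∩ Oona ∩ Ximena ∩ Zane ∩ Viktor: 10:00-12:00, 16:15-20:30.
Chen ∩ Oona ∩ Ximena ∩ Zane ∩ Viktor ∩ Hiro: 10:00-12:00, 16:15-20:30.
The longest is 16:15-20:30 at 255 minutes.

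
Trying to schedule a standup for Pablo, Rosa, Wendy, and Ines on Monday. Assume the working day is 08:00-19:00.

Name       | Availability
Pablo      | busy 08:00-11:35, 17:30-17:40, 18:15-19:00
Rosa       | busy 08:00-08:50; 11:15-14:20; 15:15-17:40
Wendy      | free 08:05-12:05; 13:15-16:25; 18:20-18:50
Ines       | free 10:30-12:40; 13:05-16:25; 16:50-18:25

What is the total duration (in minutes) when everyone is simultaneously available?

Pablo free: 11:35-17:30, 17:40-18:15 (invert busy blocks within the working day).
Rosa free: 08:50-11:15, 14:20-15:15, 17:40-19:00 (invert busy blocks within the working day).
Wendy free: 08:05-12:05, 13:15-16:25, 18:20-18:50.
Ines free: 10:30-12:40, 13:05-16:25, 16:50-18:25.
Pablo ∩ Rosa: 14:20-15:15, 17:40-18:15.
Pablo ∩ Rosa ∩ Wendy: 14:20-15:15.
Pablo ∩ Rosa ∩ Wendy ∩ Ines: 14:20-15:15.
That's a single block of 55 minutes.

55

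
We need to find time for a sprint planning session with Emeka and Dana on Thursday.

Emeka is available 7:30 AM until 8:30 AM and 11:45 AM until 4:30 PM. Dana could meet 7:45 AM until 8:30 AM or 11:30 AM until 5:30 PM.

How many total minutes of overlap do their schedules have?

Emeka ∩ Dana: 07:45-08:30, 11:45-16:30.
So the common availability across everyone is 07:45-08:30, 11:45-16:30.
Summing the common windows: 45 + 285 = 330 minutes.

330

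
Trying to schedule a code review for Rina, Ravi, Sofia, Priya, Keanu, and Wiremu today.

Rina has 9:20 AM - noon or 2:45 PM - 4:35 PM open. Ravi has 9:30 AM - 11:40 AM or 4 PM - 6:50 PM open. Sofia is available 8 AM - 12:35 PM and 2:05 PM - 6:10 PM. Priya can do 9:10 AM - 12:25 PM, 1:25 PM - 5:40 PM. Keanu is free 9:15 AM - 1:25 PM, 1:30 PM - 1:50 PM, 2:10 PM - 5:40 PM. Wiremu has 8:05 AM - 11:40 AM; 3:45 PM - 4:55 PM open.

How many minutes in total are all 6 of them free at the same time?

165

Rina ∩ Ravi: 09:30-11:40, 16:00-16:35.
Rina ∩ Ravi ∩ Sofia: 09:30-11:40, 16:00-16:35.
Rina ∩ Ravi ∩ Sofia ∩ Priya: 09:30-11:40, 16:00-16:35.
Rina ∩ Ravi ∩ Sofia ∩ Priya ∩ Keanu: 09:30-11:40, 16:00-16:35.
Rina ∩ Ravi ∩ Sofia ∩ Priya ∩ Keanu ∩ Wiremu: 09:30-11:40, 16:00-16:35.
Summing the common windows: 130 + 35 = 165 minutes.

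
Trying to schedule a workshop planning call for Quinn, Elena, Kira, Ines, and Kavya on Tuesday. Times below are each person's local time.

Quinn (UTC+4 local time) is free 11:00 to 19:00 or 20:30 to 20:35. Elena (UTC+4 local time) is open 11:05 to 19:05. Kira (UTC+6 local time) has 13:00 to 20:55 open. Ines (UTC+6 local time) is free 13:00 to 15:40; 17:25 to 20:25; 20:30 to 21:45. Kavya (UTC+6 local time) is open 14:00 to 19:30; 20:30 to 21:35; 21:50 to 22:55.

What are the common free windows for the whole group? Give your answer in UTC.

Quinn in UTC: 07:00-15:00, 16:30-16:35 (subtract 4h to convert from UTC+4).
Elena in UTC: 07:05-15:05 (subtract 4h to convert from UTC+4).
Kira in UTC: 07:00-14:55 (subtract 6h to convert from UTC+6).
Ines in UTC: 07:00-09:40, 11:25-14:25, 14:30-15:45 (subtract 6h to convert from UTC+6).
Kavya in UTC: 08:00-13:30, 14:30-15:35, 15:50-16:55 (subtract 6h to convert from UTC+6).
Quinn ∩ Elena: 07:05-15:00.
Quinn ∩ Elena ∩ Kira: 07:05-14:55.
Quinn ∩ Elena ∩ Kira ∩ Ines: 07:05-09:40, 11:25-14:25, 14:30-14:55.
Quinn ∩ Elena ∩ Kira ∩ Ines ∩ Kavya: 08:00-09:40, 11:25-13:30, 14:30-14:55.
So the common availability across everyone is 08:00-09:40, 11:25-13:30, 14:30-14:55.

08:00-09:40, 11:25-13:30, 14:30-14:55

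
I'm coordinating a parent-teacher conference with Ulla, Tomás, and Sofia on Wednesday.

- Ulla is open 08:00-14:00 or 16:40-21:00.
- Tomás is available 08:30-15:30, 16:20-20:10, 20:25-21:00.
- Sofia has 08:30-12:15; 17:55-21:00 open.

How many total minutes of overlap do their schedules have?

Ulla ∩ Tomás: 08:30-14:00, 16:40-20:10, 20:25-21:00.
Ulla ∩ Tomás ∩ Sofia: 08:30-12:15, 17:55-20:10, 20:25-21:00.
So the common availability across everyone is 08:30-12:15, 17:55-20:10, 20:25-21:00.
Summing the common windows: 225 + 135 + 35 = 395 minutes.

395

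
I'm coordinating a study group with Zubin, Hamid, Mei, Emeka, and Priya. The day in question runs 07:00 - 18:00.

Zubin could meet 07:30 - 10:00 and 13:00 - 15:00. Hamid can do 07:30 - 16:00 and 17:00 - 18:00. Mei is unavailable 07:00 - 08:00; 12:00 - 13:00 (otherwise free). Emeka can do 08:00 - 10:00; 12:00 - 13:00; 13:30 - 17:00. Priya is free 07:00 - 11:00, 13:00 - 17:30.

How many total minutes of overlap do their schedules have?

210

Zubin free: 07:30-10:00, 13:00-15:00.
Hamid free: 07:30-16:00, 17:00-18:00.
Mei free: 08:00-12:00, 13:00-18:00 (invert busy blocks within the working day).
Emeka free: 08:00-10:00, 12:00-13:00, 13:30-17:00.
Priya free: 07:00-11:00, 13:00-17:30.
Zubin ∩ Hamid: 07:30-10:00, 13:00-15:00.
Zubin ∩ Hamid ∩ Mei: 08:00-10:00, 13:00-15:00.
Zubin ∩ Hamid ∩ Mei ∩ Emeka: 08:00-10:00, 13:30-15:00.
Zubin ∩ Hamid ∩ Mei ∩ Emeka ∩ Priya: 08:00-10:00, 13:30-15:00.
Summing the common windows: 120 + 90 = 210 minutes.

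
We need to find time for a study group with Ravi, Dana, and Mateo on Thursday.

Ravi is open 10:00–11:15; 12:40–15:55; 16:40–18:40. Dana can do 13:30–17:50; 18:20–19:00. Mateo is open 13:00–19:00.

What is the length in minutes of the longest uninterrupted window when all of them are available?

Ravi ∩ Dana: 13:30-15:55, 16:40-17:50, 18:20-18:40.
Ravi ∩ Dana ∩ Mateo: 13:30-15:55, 16:40-17:50, 18:20-18:40.
The longest is 13:30-15:55 at 145 minutes.

145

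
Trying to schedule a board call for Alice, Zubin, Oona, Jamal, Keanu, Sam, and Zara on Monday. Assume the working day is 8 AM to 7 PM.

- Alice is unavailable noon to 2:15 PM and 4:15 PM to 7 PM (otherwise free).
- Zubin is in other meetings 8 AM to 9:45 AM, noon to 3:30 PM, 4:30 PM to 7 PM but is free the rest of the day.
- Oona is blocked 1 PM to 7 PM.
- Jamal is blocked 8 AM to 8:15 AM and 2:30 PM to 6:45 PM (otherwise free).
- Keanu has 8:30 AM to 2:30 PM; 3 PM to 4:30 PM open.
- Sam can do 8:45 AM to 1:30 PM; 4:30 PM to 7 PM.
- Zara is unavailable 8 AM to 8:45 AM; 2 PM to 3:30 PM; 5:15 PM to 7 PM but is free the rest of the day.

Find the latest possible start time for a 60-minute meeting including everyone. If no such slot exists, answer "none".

11:00

Alice free: 08:00-12:00, 14:15-16:15 (invert busy blocks within the working day).
Zubin free: 09:45-12:00, 15:30-16:30 (invert busy blocks within the working day).
Oona free: 08:00-13:00 (invert busy blocks within the working day).
Jamal free: 08:15-14:30, 18:45-19:00 (invert busy blocks within the working day).
Keanu free: 08:30-14:30, 15:00-16:30.
Sam free: 08:45-13:30, 16:30-19:00.
Zara free: 08:45-14:00, 15:30-17:15 (invert busy blocks within the working day).
Alice ∩ Zubin: 09:45-12:00, 15:30-16:15.
Alice ∩ Zubin ∩ Oona: 09:45-12:00.
Alice ∩ Zubin ∩ Oona ∩ Jamal: 09:45-12:00.
Alice ∩ Zubin ∩ Oona ∩ Jamal ∩ Keanu: 09:45-12:00.
Alice ∩ Zubin ∩ Oona ∩ Jamal ∩ Keanu ∩ Sam: 09:45-12:00.
Alice ∩ Zubin ∩ Oona ∩ Jamal ∩ Keanu ∩ Sam ∩ Zara: 09:45-12:00.
So the common availability across everyone is 09:45-12:00.
The last common window of at least 60 minutes is 09:45-12:00; a 60-minute meeting can start as late as 11:00 and still end by 12:00.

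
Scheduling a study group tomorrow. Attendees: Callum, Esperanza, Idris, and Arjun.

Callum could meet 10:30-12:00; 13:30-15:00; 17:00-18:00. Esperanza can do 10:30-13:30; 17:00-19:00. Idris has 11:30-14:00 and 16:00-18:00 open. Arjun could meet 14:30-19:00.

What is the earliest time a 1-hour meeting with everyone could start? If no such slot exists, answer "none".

Callum ∩ Esperanza: 10:30-12:00, 17:00-18:00.
Callum ∩ Esperanza ∩ Idris: 11:30-12:00, 17:00-18:00.
Callum ∩ Esperanza ∩ Idris ∩ Arjun: 17:00-18:00.
So the common availability across everyone is 17:00-18:00.
The first common window of at least 60 minutes is 17:00-18:00, so the earliest start is 17:00.

17:00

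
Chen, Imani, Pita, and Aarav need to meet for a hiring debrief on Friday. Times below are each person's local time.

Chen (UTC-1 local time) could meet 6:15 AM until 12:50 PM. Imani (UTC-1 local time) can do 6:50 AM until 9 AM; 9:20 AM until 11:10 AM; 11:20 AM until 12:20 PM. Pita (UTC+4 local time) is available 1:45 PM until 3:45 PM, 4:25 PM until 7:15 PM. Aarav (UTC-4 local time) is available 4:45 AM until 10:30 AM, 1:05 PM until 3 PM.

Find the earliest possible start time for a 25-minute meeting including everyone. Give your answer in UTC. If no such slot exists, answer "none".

Chen in UTC: 07:15-13:50 (add 1h to convert from UTC-1).
Imani in UTC: 07:50-10:00, 10:20-12:10, 12:20-13:20 (add 1h to convert from UTC-1).
Pita in UTC: 09:45-11:45, 12:25-15:15 (subtract 4h to convert from UTC+4).
Aarav in UTC: 08:45-14:30, 17:05-19:00 (add 4h to convert from UTC-4).
Chen ∩ Imani: 07:50-10:00, 10:20-12:10, 12:20-13:20.
Chen ∩ Imani ∩ Pita: 09:45-10:00, 10:20-11:45, 12:25-13:20.
Chen ∩ Imani ∩ Pita ∩ Aarav: 09:45-10:00, 10:20-11:45, 12:25-13:20.
So the common availability across everyone is 09:45-10:00, 10:20-11:45, 12:25-13:20.
The first common window of at least 25 minutes is 10:20-11:45, so the earliest start is 10:20.

10:20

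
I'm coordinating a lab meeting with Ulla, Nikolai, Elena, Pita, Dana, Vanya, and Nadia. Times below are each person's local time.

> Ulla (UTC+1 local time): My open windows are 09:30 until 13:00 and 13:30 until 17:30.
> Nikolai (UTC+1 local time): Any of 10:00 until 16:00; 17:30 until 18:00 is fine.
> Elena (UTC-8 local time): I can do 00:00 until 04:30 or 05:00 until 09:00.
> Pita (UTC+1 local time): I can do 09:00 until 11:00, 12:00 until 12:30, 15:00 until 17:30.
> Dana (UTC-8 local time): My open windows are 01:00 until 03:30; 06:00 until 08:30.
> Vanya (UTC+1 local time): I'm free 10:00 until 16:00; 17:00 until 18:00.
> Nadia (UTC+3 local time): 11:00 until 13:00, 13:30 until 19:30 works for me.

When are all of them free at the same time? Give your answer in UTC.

09:00-10:00, 11:00-11:30, 14:00-15:00

Ulla in UTC: 08:30-12:00, 12:30-16:30 (subtract 1h to convert from UTC+1).
Nikolai in UTC: 09:00-15:00, 16:30-17:00 (subtract 1h to convert from UTC+1).
Elena in UTC: 08:00-12:30, 13:00-17:00 (add 8h to convert from UTC-8).
Pita in UTC: 08:00-10:00, 11:00-11:30, 14:00-16:30 (subtract 1h to convert from UTC+1).
Dana in UTC: 09:00-11:30, 14:00-16:30 (add 8h to convert from UTC-8).
Vanya in UTC: 09:00-15:00, 16:00-17:00 (subtract 1h to convert from UTC+1).
Nadia in UTC: 08:00-10:00, 10:30-16:30 (subtract 3h to convert from UTC+3).
Ulla ∩ Nikolai: 09:00-12:00, 12:30-15:00.
Ulla ∩ Nikolai ∩ Elena: 09:00-12:00, 13:00-15:00.
Ulla ∩ Nikolai ∩ Elena ∩ Pita: 09:00-10:00, 11:00-11:30, 14:00-15:00.
Ulla ∩ Nikolai ∩ Elena ∩ Pita ∩ Dana: 09:00-10:00, 11:00-11:30, 14:00-15:00.
Ulla ∩ Nikolai ∩ Elena ∩ Pita ∩ Dana ∩ Vanya: 09:00-10:00, 11:00-11:30, 14:00-15:00.
Ulla ∩ Nikolai ∩ Elena ∩ Pita ∩ Dana ∩ Vanya ∩ Nadia: 09:00-10:00, 11:00-11:30, 14:00-15:00.
Those are the intersection windows.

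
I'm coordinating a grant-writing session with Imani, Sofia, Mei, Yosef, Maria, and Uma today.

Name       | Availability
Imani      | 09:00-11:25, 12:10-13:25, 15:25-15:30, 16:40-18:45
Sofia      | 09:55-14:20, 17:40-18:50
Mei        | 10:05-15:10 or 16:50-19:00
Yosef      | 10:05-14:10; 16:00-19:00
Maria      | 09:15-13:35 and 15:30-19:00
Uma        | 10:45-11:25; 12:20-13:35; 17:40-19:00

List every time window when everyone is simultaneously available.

Imani ∩ Sofia: 09:55-11:25, 12:10-13:25, 17:40-18:45.
Imani ∩ Sofia ∩ Mei: 10:05-11:25, 12:10-13:25, 17:40-18:45.
Imani ∩ Sofia ∩ Mei ∩ Yosef: 10:05-11:25, 12:10-13:25, 17:40-18:45.
Imani ∩ Sofia ∩ Mei ∩ Yosef ∩ Maria: 10:05-11:25, 12:10-13:25, 17:40-18:45.
Imani ∩ Sofia ∩ Mei ∩ Yosef ∩ Maria ∩ Uma: 10:45-11:25, 12:20-13:25, 17:40-18:45.

10:45-11:25, 12:20-13:25, 17:40-18:45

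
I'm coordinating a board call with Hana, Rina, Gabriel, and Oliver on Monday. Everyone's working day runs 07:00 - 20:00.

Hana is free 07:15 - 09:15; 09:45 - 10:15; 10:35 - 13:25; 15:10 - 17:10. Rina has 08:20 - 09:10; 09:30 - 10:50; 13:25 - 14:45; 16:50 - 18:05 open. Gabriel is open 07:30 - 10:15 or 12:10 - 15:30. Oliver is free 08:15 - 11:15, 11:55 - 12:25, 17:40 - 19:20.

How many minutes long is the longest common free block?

Hana ∩ Rina: 08:20-09:10, 09:45-10:15, 10:35-10:50, 16:50-17:10.
Hana ∩ Rina ∩ Gabriel: 08:20-09:10, 09:45-10:15.
Hana ∩ Rina ∩ Gabriel ∩ Oliver: 08:20-09:10, 09:45-10:15.
So the common availability across everyone is 08:20-09:10, 09:45-10:15.
The longest is 08:20-09:10 at 50 minutes.

50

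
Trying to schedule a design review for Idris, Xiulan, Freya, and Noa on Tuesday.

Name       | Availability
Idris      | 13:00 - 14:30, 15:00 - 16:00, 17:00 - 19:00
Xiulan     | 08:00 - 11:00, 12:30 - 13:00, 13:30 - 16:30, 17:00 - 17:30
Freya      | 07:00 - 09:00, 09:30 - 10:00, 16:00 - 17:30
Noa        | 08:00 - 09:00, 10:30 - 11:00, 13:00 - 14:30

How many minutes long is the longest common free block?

Idris ∩ Xiulan: 13:30-14:30, 15:00-16:00, 17:00-17:30.
Idris ∩ Xiulan ∩ Freya: 17:00-17:30.
Idris ∩ Xiulan ∩ Freya ∩ Noa: ∅.
There is no time when everyone is free.
No common window exists, so the longest block is 0 minutes.

0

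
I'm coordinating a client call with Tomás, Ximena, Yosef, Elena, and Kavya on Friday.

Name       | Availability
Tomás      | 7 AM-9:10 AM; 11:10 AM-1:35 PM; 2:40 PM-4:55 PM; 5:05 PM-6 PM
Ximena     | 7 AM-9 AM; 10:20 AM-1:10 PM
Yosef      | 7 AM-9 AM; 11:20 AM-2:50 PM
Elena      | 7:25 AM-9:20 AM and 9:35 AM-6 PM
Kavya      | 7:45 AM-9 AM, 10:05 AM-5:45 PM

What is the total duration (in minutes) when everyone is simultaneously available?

185

Tomás ∩ Ximena: 07:00-09:00, 11:10-13:10.
Tomás ∩ Ximena ∩ Yosef: 07:00-09:00, 11:20-13:10.
Tomás ∩ Ximena ∩ Yosef ∩ Elena: 07:25-09:00, 11:20-13:10.
Tomás ∩ Ximena ∩ Yosef ∩ Elena ∩ Kavya: 07:45-09:00, 11:20-13:10.
Summing the common windows: 75 + 110 = 185 minutes.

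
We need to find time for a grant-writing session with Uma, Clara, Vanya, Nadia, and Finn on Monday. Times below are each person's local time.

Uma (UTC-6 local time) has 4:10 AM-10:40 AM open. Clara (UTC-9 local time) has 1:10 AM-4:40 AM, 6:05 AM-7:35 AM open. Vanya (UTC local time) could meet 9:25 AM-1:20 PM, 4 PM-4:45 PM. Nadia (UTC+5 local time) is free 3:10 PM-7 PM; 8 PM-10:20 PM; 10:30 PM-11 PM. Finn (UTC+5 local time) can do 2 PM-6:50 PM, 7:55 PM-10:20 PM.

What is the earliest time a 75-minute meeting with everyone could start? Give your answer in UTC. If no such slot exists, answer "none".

10:10

Uma in UTC: 10:10-16:40 (add 6h to convert from UTC-6).
Clara in UTC: 10:10-13:40, 15:05-16:35 (add 9h to convert from UTC-9).
Vanya in UTC: 09:25-13:20, 16:00-16:45.
Nadia in UTC: 10:10-14:00, 15:00-17:20, 17:30-18:00 (subtract 5h to convert from UTC+5).
Finn in UTC: 09:00-13:50, 14:55-17:20 (subtract 5h to convert from UTC+5).
Uma ∩ Clara: 10:10-13:40, 15:05-16:35.
Uma ∩ Clara ∩ Vanya: 10:10-13:20, 16:00-16:35.
Uma ∩ Clara ∩ Vanya ∩ Nadia: 10:10-13:20, 16:00-16:35.
Uma ∩ Clara ∩ Vanya ∩ Nadia ∩ Finn: 10:10-13:20, 16:00-16:35.
The first common window of at least 75 minutes is 10:10-13:20, so the earliest start is 10:10.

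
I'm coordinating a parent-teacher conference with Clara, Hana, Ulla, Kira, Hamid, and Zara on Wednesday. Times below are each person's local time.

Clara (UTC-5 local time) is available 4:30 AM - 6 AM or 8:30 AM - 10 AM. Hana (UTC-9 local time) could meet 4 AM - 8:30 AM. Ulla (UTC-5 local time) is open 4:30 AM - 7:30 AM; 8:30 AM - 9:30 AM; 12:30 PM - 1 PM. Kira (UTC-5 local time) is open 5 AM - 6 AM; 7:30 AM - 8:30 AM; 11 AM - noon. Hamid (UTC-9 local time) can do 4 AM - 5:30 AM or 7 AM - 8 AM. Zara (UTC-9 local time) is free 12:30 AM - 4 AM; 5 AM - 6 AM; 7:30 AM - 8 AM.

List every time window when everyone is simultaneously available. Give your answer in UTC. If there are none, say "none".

none

Clara in UTC: 09:30-11:00, 13:30-15:00 (add 5h to convert from UTC-5).
Hana in UTC: 13:00-17:30 (add 9h to convert from UTC-9).
Ulla in UTC: 09:30-12:30, 13:30-14:30, 17:30-18:00 (add 5h to convert from UTC-5).
Kira in UTC: 10:00-11:00, 12:30-13:30, 16:00-17:00 (add 5h to convert from UTC-5).
Hamid in UTC: 13:00-14:30, 16:00-17:00 (add 9h to convert from UTC-9).
Zara in UTC: 09:30-13:00, 14:00-15:00, 16:30-17:00 (add 9h to convert from UTC-9).
Clara ∩ Hana: 13:30-15:00.
Clara ∩ Hana ∩ Ulla: 13:30-14:30.
Clara ∩ Hana ∩ Ulla ∩ Kira: ∅.
Clara ∩ Hana ∩ Ulla ∩ Kira ∩ Hamid: ∅.
Clara ∩ Hana ∩ Ulla ∩ Kira ∩ Hamid ∩ Zara: ∅.
There is no time when everyone is free.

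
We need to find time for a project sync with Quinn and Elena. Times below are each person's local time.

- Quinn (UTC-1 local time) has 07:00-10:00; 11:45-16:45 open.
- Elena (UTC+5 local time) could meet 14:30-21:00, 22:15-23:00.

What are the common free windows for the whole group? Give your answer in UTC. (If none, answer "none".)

Quinn in UTC: 08:00-11:00, 12:45-17:45 (add 1h to convert from UTC-1).
Elena in UTC: 09:30-16:00, 17:15-18:00 (subtract 5h to convert from UTC+5).
Quinn ∩ Elena: 09:30-11:00, 12:45-16:00, 17:15-17:45.

09:30-11:00, 12:45-16:00, 17:15-17:45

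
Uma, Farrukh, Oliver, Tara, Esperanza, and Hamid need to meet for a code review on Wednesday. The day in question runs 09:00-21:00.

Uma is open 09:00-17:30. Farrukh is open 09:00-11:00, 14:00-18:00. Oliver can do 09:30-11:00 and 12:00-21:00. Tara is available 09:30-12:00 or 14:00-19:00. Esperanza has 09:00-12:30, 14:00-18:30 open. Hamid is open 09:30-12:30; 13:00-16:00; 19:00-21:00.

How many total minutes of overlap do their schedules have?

210

Uma ∩ Farrukh: 09:00-11:00, 14:00-17:30.
Uma ∩ Farrukh ∩ Oliver: 09:30-11:00, 14:00-17:30.
Uma ∩ Farrukh ∩ Oliver ∩ Tara: 09:30-11:00, 14:00-17:30.
Uma ∩ Farrukh ∩ Oliver ∩ Tara ∩ Esperanza: 09:30-11:00, 14:00-17:30.
Uma ∩ Farrukh ∩ Oliver ∩ Tara ∩ Esperanza ∩ Hamid: 09:30-11:00, 14:00-16:00.
Those are the intersection windows.
Summing the common windows: 90 + 120 = 210 minutes.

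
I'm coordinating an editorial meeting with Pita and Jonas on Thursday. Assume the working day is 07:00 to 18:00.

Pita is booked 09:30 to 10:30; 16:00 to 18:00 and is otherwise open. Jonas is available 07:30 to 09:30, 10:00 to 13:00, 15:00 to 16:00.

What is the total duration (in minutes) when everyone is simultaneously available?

Pita free: 07:00-09:30, 10:30-16:00 (invert busy blocks within the working day).
Jonas free: 07:30-09:30, 10:00-13:00, 15:00-16:00.
Pita ∩ Jonas: 07:30-09:30, 10:30-13:00, 15:00-16:00.
Summing the common windows: 120 + 150 + 60 = 330 minutes.

330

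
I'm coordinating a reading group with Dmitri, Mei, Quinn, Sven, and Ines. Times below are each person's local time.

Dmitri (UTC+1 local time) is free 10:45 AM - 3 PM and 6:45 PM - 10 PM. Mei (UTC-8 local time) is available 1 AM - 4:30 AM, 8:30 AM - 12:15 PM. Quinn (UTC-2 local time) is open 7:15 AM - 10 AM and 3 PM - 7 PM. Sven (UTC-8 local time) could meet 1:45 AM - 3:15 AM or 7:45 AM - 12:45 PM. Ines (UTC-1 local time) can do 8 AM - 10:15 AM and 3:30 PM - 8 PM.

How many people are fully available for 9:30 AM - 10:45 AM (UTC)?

3

Dmitri in UTC: 09:45-14:00, 17:45-21:00 (subtract 1h to convert from UTC+1).
Mei in UTC: 09:00-12:30, 16:30-20:15 (add 8h to convert from UTC-8).
Quinn in UTC: 09:15-12:00, 17:00-21:00 (add 2h to convert from UTC-2).
Sven in UTC: 09:45-11:15, 15:45-20:45 (add 8h to convert from UTC-8).
Ines in UTC: 09:00-11:15, 16:30-21:00 (add 1h to convert from UTC-1).
Mei, Quinn, and Ines can make the full 09:30-10:45 slot — that's 3.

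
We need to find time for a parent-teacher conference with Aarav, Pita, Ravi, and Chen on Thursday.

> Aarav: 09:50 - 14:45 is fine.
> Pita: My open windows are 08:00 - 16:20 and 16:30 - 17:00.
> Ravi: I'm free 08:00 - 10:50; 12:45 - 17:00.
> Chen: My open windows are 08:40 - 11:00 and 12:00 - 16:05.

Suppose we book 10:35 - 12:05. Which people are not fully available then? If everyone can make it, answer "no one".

Chen, Ravi

Aarav: free for 10:35-12:05. Pita: free for 10:35-12:05. Ravi: not fully free for 10:35-12:05. Chen: not fully free for 10:35-12:05.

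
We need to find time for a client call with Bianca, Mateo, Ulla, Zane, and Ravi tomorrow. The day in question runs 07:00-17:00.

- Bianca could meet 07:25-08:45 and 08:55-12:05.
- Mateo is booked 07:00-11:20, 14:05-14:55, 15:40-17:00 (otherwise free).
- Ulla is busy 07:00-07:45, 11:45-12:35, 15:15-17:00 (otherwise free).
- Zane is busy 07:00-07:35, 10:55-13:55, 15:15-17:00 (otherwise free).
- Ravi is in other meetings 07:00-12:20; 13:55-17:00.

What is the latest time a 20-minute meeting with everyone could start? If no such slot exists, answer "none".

none

Bianca free: 07:25-08:45, 08:55-12:05.
Mateo free: 11:20-14:05, 14:55-15:40 (invert busy blocks within the working day).
Ulla free: 07:45-11:45, 12:35-15:15 (invert busy blocks within the working day).
Zane free: 07:35-10:55, 13:55-15:15 (invert busy blocks within the working day).
Ravi free: 12:20-13:55 (invert busy blocks within the working day).
Bianca ∩ Mateo: 11:20-12:05.
Bianca ∩ Mateo ∩ Ulla: 11:20-11:45.
Bianca ∩ Mateo ∩ Ulla ∩ Zane: ∅.
Bianca ∩ Mateo ∩ Ulla ∩ Zane ∩ Ravi: ∅.
There is no time when everyone is free.
No common window is at least 20 minutes long.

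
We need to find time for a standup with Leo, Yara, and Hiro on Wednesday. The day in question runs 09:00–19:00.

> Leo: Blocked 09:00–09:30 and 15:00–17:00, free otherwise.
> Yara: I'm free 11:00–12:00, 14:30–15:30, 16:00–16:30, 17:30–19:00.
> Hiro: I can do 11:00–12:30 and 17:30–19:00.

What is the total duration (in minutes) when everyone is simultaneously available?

150

Leo free: 09:30-15:00, 17:00-19:00 (invert busy blocks within the working day).
Yara free: 11:00-12:00, 14:30-15:30, 16:00-16:30, 17:30-19:00.
Hiro free: 11:00-12:30, 17:30-19:00.
Leo ∩ Yara: 11:00-12:00, 14:30-15:00, 17:30-19:00.
Leo ∩ Yara ∩ Hiro: 11:00-12:00, 17:30-19:00.
So the common availability across everyone is 11:00-12:00, 17:30-19:00.
Summing the common windows: 60 + 90 = 150 minutes.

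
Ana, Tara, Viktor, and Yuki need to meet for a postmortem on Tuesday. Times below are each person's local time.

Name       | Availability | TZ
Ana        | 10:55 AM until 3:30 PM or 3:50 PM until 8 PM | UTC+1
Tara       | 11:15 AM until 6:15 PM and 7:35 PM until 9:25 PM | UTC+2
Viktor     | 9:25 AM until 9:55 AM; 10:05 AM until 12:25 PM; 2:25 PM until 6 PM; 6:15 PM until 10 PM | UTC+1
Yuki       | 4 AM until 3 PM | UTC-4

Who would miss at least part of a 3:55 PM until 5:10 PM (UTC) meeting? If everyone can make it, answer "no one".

Ana in UTC: 09:55-14:30, 14:50-19:00 (subtract 1h to convert from UTC+1).
Tara in UTC: 09:15-16:15, 17:35-19:25 (subtract 2h to convert from UTC+2).
Viktor in UTC: 08:25-08:55, 09:05-11:25, 13:25-17:00, 17:15-21:00 (subtract 1h to convert from UTC+1).
Yuki in UTC: 08:00-19:00 (add 4h to convert from UTC-4).
Ana: free for 15:55-17:10. Tara: not fully free for 15:55-17:10. Viktor: not fully free for 15:55-17:10. Yuki: free for 15:55-17:10.

Tara, Viktor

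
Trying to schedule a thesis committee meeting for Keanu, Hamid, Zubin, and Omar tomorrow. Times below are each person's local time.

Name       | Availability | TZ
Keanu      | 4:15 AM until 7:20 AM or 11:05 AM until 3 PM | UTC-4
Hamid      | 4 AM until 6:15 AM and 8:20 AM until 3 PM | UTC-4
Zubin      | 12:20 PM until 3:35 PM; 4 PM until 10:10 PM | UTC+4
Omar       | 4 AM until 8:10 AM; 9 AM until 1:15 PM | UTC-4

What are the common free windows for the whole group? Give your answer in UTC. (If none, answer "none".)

08:20-10:15, 15:05-17:15

Keanu in UTC: 08:15-11:20, 15:05-19:00 (add 4h to convert from UTC-4).
Hamid in UTC: 08:00-10:15, 12:20-19:00 (add 4h to convert from UTC-4).
Zubin in UTC: 08:20-11:35, 12:00-18:10 (subtract 4h to convert from UTC+4).
Omar in UTC: 08:00-12:10, 13:00-17:15 (add 4h to convert from UTC-4).
Keanu ∩ Hamid: 08:15-10:15, 15:05-19:00.
Keanu ∩ Hamid ∩ Zubin: 08:20-10:15, 15:05-18:10.
Keanu ∩ Hamid ∩ Zubin ∩ Omar: 08:20-10:15, 15:05-17:15.
Those are the intersection windows.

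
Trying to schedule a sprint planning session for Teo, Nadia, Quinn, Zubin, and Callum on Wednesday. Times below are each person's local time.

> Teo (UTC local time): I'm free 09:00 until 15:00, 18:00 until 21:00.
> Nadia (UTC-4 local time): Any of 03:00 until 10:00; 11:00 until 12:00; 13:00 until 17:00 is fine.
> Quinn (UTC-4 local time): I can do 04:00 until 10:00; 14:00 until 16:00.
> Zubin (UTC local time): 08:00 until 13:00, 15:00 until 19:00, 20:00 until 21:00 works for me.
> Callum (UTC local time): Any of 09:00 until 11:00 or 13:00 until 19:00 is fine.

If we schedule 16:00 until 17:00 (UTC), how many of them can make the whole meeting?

2

Teo in UTC: 09:00-15:00, 18:00-21:00.
Nadia in UTC: 07:00-14:00, 15:00-16:00, 17:00-21:00 (add 4h to convert from UTC-4).
Quinn in UTC: 08:00-14:00, 18:00-20:00 (add 4h to convert from UTC-4).
Zubin in UTC: 08:00-13:00, 15:00-19:00, 20:00-21:00.
Callum in UTC: 09:00-11:00, 13:00-19:00.
Zubin and Callum can make the full 16:00-17:00 slot — that's 2.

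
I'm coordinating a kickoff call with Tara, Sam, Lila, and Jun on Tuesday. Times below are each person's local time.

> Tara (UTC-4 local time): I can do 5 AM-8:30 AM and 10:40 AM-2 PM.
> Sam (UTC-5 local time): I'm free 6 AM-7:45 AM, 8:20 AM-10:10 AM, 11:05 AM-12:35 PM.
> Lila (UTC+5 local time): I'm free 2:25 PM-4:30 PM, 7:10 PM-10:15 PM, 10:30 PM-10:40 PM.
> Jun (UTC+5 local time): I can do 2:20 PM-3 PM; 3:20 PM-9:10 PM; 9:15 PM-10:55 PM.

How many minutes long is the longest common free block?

60

Tara in UTC: 09:00-12:30, 14:40-18:00 (add 4h to convert from UTC-4).
Sam in UTC: 11:00-12:45, 13:20-15:10, 16:05-17:35 (add 5h to convert from UTC-5).
Lila in UTC: 09:25-11:30, 14:10-17:15, 17:30-17:40 (subtract 5h to convert from UTC+5).
Jun in UTC: 09:20-10:00, 10:20-16:10, 16:15-17:55 (subtract 5h to convert from UTC+5).
Tara ∩ Sam: 11:00-12:30, 14:40-15:10, 16:05-17:35.
Tara ∩ Sam ∩ Lila: 11:00-11:30, 14:40-15:10, 16:05-17:15, 17:30-17:35.
Tara ∩ Sam ∩ Lila ∩ Jun: 11:00-11:30, 14:40-15:10, 16:05-16:10, 16:15-17:15, 17:30-17:35.
The longest is 16:15-17:15 at 60 minutes.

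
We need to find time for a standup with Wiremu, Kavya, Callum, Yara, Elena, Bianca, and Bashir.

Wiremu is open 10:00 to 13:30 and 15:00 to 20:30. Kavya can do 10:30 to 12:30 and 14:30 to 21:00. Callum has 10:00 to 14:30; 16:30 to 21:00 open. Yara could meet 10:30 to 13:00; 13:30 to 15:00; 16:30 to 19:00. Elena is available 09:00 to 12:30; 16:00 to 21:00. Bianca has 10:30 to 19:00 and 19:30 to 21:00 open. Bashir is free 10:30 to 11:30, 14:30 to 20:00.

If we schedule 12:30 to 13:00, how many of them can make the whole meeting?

Wiremu, Callum, Yara, and Bianca can make the full 12:30-13:00 slot — that's 4.

4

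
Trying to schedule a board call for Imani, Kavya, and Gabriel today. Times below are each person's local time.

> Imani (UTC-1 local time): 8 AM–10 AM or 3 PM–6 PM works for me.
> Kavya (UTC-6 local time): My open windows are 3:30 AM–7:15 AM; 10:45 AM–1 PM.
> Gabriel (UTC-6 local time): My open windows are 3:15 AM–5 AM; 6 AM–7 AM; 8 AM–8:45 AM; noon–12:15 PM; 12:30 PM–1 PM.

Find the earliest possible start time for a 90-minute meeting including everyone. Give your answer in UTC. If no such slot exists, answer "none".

09:30

Imani in UTC: 09:00-11:00, 16:00-19:00 (add 1h to convert from UTC-1).
Kavya in UTC: 09:30-13:15, 16:45-19:00 (add 6h to convert from UTC-6).
Gabriel in UTC: 09:15-11:00, 12:00-13:00, 14:00-14:45, 18:00-18:15, 18:30-19:00 (add 6h to convert from UTC-6).
Imani ∩ Kavya: 09:30-11:00, 16:45-19:00.
Imani ∩ Kavya ∩ Gabriel: 09:30-11:00, 18:00-18:15, 18:30-19:00.
Those are the intersection windows.
The first common window of at least 90 minutes is 09:30-11:00, so the earliest start is 09:30.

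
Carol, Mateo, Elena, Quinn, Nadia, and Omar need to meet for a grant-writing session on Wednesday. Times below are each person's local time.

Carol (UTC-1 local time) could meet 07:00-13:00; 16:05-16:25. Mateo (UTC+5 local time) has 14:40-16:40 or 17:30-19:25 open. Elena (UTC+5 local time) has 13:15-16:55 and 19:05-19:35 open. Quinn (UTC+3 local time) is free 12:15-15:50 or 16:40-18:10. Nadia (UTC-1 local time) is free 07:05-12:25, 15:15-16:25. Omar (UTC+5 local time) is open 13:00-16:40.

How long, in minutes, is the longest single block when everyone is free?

120

Carol in UTC: 08:00-14:00, 17:05-17:25 (add 1h to convert from UTC-1).
Mateo in UTC: 09:40-11:40, 12:30-14:25 (subtract 5h to convert from UTC+5).
Elena in UTC: 08:15-11:55, 14:05-14:35 (subtract 5h to convert from UTC+5).
Quinn in UTC: 09:15-12:50, 13:40-15:10 (subtract 3h to convert from UTC+3).
Nadia in UTC: 08:05-13:25, 16:15-17:25 (add 1h to convert from UTC-1).
Omar in UTC: 08:00-11:40 (subtract 5h to convert from UTC+5).
Carol ∩ Mateo: 09:40-11:40, 12:30-14:00.
Carol ∩ Mateo ∩ Elena: 09:40-11:40.
Carol ∩ Mateo ∩ Elena ∩ Quinn: 09:40-11:40.
Carol ∩ Mateo ∩ Elena ∩ Quinn ∩ Nadia: 09:40-11:40.
Carol ∩ Mateo ∩ Elena ∩ Quinn ∩ Nadia ∩ Omar: 09:40-11:40.
The longest is 09:40-11:40 at 120 minutes.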